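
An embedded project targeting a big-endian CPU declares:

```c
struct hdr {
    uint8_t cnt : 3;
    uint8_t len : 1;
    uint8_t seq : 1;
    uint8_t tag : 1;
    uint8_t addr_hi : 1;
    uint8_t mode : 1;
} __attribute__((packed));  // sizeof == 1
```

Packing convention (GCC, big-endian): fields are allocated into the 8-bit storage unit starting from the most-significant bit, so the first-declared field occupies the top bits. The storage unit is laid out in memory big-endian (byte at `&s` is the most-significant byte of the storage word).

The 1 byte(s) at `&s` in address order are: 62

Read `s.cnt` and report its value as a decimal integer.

[0]=0x62 (big-endian) → word 0x62
cnt [5+:3] = (word>>5) & 0x7 = 3  ←
len [4+:1] = (word>>4) & 0x1 = 0
seq [3+:1] = (word>>3) & 0x1 = 0
tag [2+:1] = (word>>2) & 0x1 = 0
addr_hi [1+:1] = (word>>1) & 0x1 = 1
mode [0+:1] = (word>>0) & 0x1 = 0

3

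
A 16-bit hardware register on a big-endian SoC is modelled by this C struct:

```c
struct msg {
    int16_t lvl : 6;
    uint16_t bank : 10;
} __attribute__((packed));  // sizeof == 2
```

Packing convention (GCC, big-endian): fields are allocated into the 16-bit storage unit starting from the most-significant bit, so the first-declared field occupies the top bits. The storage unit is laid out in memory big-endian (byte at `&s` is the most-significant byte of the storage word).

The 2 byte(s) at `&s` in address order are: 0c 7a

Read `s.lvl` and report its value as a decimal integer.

3

[0]=0x0c [1]=0x7a (big-endian) → word 0x0c7a
lvl:6 @ bit 10 → (0x0c7a>>10)&0x3f = 0x3  ←
bank:10 @ bit 0 → (0x0c7a>>0)&0x3ff = 0x7a
lvl signed 6b, MSB=0: value = 3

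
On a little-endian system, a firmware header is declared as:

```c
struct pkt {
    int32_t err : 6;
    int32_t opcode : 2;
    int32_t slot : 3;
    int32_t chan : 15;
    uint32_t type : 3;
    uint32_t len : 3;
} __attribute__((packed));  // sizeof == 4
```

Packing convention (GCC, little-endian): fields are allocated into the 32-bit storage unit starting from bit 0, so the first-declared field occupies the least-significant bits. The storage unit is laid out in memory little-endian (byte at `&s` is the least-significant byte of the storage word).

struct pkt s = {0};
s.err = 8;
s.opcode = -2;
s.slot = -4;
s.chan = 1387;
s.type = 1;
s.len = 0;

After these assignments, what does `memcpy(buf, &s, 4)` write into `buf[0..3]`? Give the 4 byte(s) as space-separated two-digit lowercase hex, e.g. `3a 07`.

88 5c 2b 04

[0+:6] err=8 & 0x3f = 0x8; word=0x00000008
[6+:2] opcode=-2 & 0x3 = 0x2; word=0x00000088
[8+:3] slot=-4 & 0x7 = 0x4; word=0x00000488
[11+:15] chan=1387 & 0x7fff = 0x56b; word=0x002b5c88
[26+:3] type=1 & 0x7 = 0x1; word=0x042b5c88
[29+:3] len=0 & 0x7 = 0x0; word=0x042b5c88
word = 0x042b5c88 → little-endian bytes:
  [0]=0x88  [1]=0x5c  [2]=0x2b  [3]=0x04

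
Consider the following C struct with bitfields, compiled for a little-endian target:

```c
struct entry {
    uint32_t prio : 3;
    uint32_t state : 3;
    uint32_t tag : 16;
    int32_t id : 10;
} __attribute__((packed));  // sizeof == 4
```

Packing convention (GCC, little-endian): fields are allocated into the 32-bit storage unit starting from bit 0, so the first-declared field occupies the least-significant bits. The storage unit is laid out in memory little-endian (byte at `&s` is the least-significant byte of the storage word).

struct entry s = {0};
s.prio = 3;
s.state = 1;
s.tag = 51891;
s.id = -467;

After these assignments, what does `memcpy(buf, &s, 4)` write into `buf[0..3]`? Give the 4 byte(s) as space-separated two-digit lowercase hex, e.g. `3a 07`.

cb ac 72 8b

prio (3b) val=3 bits=0x3 at bit 0: 0x00000003
state (3b) val=1 bits=0x1 at bit 3: 0x0000000b
tag (16b) val=51891 bits=0xcab3 at bit 6: 0x0032accb
id (10b) val=-467 bits=0x22d at bit 22: 0x8b72accb
word = 0x8b72accb → little-endian bytes:
  [0]=0xcb  [1]=0xac  [2]=0x72  [3]=0x8b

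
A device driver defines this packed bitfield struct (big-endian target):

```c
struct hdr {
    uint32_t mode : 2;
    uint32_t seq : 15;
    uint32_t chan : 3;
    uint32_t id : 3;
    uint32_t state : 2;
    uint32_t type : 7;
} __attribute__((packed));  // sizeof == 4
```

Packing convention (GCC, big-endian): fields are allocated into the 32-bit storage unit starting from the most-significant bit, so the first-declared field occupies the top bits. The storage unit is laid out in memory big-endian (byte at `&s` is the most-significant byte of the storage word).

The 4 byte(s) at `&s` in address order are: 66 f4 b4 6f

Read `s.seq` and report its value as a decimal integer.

19945

[0]=0x66 [1]=0xf4 [2]=0xb4 [3]=0x6f (big-endian) → word 0x66f4b46f
mode [30+:2] = (word>>30) & 0x3 = 1
seq [15+:15] = (word>>15) & 0x7fff = 19945  ←
chan [12+:3] = (word>>12) & 0x7 = 3
id [9+:3] = (word>>9) & 0x7 = 2
state [7+:2] = (word>>7) & 0x3 = 0
type [0+:7] = (word>>0) & 0x7f = 111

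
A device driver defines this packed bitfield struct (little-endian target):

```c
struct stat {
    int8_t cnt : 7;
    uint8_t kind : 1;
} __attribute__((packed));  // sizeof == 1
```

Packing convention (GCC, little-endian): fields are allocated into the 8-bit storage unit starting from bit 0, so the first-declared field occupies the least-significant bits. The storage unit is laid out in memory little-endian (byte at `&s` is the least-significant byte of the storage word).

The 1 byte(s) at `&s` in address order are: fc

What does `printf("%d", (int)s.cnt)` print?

-4

[0]=0xfc (little-endian) → word 0xfc
cnt [0+:7] = (word>>0) & 0x7f = 124  ←
kind [7+:1] = (word>>7) & 0x1 = 1
cnt signed 7b, MSB=1: 124 - 128 = -4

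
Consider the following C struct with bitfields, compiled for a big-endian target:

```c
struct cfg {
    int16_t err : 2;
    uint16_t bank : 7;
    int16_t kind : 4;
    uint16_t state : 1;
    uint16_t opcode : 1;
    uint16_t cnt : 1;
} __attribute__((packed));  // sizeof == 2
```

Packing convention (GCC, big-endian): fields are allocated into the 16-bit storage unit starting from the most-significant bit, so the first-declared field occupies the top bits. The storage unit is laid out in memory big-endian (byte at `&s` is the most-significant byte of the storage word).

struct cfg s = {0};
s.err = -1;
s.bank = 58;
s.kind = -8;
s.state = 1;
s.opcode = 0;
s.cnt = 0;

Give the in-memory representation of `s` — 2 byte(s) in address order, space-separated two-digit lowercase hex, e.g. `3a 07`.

err:2 = -1 → 0x3 << 14 → word 0xc000
bank:7 = 58 → 0x3a << 7 → word 0xdd00
kind:4 = -8 → 0x8 << 3 → word 0xdd40
state:1 = 1 → 0x1 << 2 → word 0xdd44
opcode:1 = 0 → 0x0 << 1 → word 0xdd44
cnt:1 = 0 → 0x0 << 0 → word 0xdd44
word = 0xdd44 → big-endian bytes:
  [0]=0xdd  [1]=0x44

dd 44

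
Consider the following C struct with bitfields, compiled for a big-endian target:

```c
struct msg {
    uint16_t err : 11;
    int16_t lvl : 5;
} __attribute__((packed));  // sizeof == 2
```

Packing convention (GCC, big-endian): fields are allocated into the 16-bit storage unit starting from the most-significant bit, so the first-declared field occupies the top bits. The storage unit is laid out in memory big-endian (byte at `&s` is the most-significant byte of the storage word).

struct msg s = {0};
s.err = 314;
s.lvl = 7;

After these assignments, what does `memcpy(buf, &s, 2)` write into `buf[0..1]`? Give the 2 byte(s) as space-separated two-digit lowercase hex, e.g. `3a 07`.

27 47

[5+:11] err=314 & 0x7ff = 0x13a; word=0x2740
[0+:5] lvl=7 & 0x1f = 0x7; word=0x2747
word = 0x2747 → big-endian bytes:
  [0]=0x27  [1]=0x47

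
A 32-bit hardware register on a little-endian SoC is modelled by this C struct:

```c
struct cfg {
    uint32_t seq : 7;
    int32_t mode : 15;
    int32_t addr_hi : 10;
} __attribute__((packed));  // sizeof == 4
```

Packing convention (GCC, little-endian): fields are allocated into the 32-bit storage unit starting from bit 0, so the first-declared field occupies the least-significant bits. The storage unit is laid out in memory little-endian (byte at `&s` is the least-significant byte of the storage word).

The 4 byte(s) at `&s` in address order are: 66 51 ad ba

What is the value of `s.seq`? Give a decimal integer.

[0]=0x66 [1]=0x51 [2]=0xad [3]=0xba (little-endian) → word 0xbaad5166
seq:7 @ bit 0 → (0xbaad5166>>0)&0x7f = 0x66  ←
mode:15 @ bit 7 → (0xbaad5166>>7)&0x7fff = 0x5aa2
addr_hi:10 @ bit 22 → (0xbaad5166>>22)&0x3ff = 0x2ea

102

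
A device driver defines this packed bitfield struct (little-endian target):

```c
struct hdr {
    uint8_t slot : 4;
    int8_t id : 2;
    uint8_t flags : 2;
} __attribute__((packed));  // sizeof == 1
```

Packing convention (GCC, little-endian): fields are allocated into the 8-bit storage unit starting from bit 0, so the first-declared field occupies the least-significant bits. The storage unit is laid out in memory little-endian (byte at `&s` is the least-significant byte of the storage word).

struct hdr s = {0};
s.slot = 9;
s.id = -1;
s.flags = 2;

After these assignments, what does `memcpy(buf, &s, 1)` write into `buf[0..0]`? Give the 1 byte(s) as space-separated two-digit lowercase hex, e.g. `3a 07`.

slot (4b) val=9 bits=0x9 at bit 0: 0x09
id (2b) val=-1 bits=0x3 at bit 4: 0x39
flags (2b) val=2 bits=0x2 at bit 6: 0xb9
word = 0xb9 → little-endian bytes:
  [0]=0xb9

b9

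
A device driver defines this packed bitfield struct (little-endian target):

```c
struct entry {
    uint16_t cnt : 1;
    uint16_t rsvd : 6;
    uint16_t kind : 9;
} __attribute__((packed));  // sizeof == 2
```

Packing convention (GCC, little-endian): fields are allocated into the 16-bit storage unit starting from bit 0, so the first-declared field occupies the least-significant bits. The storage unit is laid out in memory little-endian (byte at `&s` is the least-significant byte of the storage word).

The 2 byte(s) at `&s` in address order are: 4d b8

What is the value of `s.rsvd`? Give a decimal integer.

38

[0]=0x4d [1]=0xb8 (little-endian) → word 0xb84d
cnt [0+:1] = (word>>0) & 0x1 = 1
rsvd [1+:6] = (word>>1) & 0x3f = 38  ←
kind [7+:9] = (word>>7) & 0x1ff = 368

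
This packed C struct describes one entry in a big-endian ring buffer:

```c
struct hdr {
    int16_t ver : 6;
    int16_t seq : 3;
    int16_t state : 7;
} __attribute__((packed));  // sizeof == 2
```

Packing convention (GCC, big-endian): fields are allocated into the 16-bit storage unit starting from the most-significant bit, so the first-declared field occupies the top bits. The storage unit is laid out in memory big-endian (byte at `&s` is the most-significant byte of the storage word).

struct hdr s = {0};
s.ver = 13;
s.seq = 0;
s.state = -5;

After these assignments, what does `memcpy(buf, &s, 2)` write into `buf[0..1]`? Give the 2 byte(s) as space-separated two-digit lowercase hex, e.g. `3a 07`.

[10+:6] ver=13 & 0x3f = 0xd; word=0x3400
[7+:3] seq=0 & 0x7 = 0x0; word=0x3400
[0+:7] state=-5 & 0x7f = 0x7b; word=0x347b
word = 0x347b → big-endian bytes:
  [0]=0x34  [1]=0x7b

34 7b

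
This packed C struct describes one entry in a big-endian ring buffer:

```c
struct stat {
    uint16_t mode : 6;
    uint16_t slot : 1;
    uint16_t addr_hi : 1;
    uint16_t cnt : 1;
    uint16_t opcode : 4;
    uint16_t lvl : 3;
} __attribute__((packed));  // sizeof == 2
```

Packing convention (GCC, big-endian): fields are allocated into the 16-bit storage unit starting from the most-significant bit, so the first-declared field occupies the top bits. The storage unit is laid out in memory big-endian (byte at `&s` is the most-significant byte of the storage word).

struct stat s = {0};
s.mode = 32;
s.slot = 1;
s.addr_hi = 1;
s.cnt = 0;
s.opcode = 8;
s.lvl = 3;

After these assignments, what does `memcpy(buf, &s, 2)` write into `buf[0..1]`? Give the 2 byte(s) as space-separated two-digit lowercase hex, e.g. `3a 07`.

mode:6 = 32 → 0x20 << 10 → word 0x8000
slot:1 = 1 → 0x1 << 9 → word 0x8200
addr_hi:1 = 1 → 0x1 << 8 → word 0x8300
cnt:1 = 0 → 0x0 << 7 → word 0x8300
opcode:4 = 8 → 0x8 << 3 → word 0x8340
lvl:3 = 3 → 0x3 << 0 → word 0x8343
word = 0x8343 → big-endian bytes:
  [0]=0x83  [1]=0x43

83 43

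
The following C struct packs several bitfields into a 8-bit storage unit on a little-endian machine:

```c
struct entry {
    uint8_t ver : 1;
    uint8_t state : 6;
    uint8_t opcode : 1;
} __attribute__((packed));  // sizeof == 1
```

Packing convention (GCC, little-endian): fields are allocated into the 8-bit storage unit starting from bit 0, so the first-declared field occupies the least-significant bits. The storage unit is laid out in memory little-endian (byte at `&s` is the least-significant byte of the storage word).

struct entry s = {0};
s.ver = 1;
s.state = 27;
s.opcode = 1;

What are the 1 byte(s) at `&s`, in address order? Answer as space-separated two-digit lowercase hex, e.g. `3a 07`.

b7

ver:1 = 1 → 0x1 << 0 → word 0x01
state:6 = 27 → 0x1b << 1 → word 0x37
opcode:1 = 1 → 0x1 << 7 → word 0xb7
word = 0xb7 → little-endian bytes:
  [0]=0xb7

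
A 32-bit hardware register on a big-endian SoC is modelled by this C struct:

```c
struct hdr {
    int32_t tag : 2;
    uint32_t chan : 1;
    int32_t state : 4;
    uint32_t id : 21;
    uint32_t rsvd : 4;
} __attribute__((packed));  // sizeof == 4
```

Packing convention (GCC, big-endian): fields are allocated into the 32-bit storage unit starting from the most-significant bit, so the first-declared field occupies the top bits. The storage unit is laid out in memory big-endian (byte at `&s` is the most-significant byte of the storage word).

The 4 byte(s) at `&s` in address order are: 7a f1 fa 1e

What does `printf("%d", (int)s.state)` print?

[0]=0x7a [1]=0xf1 [2]=0xfa [3]=0x1e (big-endian) → word 0x7af1fa1e
tag:2 @ bit 30 → (0x7af1fa1e>>30)&0x3 = 0x1
chan:1 @ bit 29 → (0x7af1fa1e>>29)&0x1 = 0x1
state:4 @ bit 25 → (0x7af1fa1e>>25)&0xf = 0xd  ←
id:21 @ bit 4 → (0x7af1fa1e>>4)&0x1fffff = 0xf1fa1
rsvd:4 @ bit 0 → (0x7af1fa1e>>0)&0xf = 0xe
state signed 4b, MSB=1: 13 - 16 = -3

-3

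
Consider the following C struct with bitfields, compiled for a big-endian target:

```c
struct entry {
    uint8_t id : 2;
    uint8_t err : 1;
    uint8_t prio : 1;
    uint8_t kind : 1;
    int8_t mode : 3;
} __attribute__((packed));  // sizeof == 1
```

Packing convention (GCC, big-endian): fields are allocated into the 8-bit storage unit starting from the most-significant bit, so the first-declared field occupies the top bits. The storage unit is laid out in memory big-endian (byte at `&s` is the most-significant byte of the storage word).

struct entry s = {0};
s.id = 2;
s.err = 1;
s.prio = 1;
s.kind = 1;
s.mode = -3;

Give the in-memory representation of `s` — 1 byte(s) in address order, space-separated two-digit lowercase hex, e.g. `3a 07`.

[6+:2] id=2 & 0x3 = 0x2; word=0x80
[5+:1] err=1 & 0x1 = 0x1; word=0xa0
[4+:1] prio=1 & 0x1 = 0x1; word=0xb0
[3+:1] kind=1 & 0x1 = 0x1; word=0xb8
[0+:3] mode=-3 & 0x7 = 0x5; word=0xbd
word = 0xbd → big-endian bytes:
  [0]=0xbd

bd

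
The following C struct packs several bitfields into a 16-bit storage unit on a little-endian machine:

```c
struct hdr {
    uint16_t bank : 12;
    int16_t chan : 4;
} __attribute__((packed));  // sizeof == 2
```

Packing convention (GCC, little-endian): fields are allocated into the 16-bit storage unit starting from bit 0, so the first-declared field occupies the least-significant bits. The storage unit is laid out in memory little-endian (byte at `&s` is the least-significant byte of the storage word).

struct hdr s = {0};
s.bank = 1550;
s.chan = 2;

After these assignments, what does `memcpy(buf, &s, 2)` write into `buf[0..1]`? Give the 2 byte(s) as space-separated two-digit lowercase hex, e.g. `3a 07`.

[0+:12] bank=1550 & 0xfff = 0x60e; word=0x060e
[12+:4] chan=2 & 0xf = 0x2; word=0x260e
word = 0x260e → little-endian bytes:
  [0]=0x0e  [1]=0x26

0e 26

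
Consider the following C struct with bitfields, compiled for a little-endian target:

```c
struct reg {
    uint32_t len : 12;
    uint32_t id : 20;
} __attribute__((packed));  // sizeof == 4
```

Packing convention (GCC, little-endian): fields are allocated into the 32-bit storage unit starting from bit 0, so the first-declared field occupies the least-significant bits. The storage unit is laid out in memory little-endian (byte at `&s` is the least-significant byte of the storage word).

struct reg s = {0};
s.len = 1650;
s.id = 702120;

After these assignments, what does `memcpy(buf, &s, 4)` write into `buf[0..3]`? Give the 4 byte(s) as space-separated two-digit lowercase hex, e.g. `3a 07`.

72 86 6a ab

len:12 = 1650 → 0x672 << 0 → word 0x00000672
id:20 = 702120 → 0xab6a8 << 12 → word 0xab6a8672
word = 0xab6a8672 → little-endian bytes:
  [0]=0x72  [1]=0x86  [2]=0x6a  [3]=0xab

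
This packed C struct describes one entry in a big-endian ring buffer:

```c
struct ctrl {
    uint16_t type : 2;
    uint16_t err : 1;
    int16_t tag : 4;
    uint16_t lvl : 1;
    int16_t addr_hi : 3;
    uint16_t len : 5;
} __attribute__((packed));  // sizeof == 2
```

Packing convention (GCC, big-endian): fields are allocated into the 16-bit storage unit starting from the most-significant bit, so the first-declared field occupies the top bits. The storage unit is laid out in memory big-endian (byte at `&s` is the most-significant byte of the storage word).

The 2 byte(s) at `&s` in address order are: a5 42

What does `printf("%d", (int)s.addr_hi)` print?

2

[0]=0xa5 [1]=0x42 (big-endian) → word 0xa542
type:2 @ bit 14 → (0xa542>>14)&0x3 = 0x2
err:1 @ bit 13 → (0xa542>>13)&0x1 = 0x1
tag:4 @ bit 9 → (0xa542>>9)&0xf = 0x2
lvl:1 @ bit 8 → (0xa542>>8)&0x1 = 0x1
addr_hi:3 @ bit 5 → (0xa542>>5)&0x7 = 0x2  ←
len:5 @ bit 0 → (0xa542>>0)&0x1f = 0x2
addr_hi signed 3b, MSB=0: value = 2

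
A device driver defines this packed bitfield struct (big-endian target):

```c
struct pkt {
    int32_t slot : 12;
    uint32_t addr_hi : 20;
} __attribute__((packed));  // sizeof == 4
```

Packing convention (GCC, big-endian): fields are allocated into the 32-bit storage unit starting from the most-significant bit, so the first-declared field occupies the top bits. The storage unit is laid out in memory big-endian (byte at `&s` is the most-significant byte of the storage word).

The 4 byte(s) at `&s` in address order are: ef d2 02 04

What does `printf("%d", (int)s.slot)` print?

[0]=0xef [1]=0xd2 [2]=0x02 [3]=0x04 (big-endian) → word 0xefd20204
slot [20+:12] = (word>>20) & 0xfff = 3837  ←
addr_hi [0+:20] = (word>>0) & 0xfffff = 131588
slot signed 12b, MSB=1: 3837 - 4096 = -259

-259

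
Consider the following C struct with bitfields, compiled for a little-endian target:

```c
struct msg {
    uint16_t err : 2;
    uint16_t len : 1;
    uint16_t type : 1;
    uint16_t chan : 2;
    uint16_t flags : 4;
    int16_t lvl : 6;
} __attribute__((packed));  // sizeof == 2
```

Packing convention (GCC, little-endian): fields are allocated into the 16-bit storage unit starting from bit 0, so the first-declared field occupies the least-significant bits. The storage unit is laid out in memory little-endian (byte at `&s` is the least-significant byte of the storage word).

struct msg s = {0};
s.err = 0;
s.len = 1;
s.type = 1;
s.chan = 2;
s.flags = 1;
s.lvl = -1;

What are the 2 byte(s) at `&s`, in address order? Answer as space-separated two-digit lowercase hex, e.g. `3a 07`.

[0+:2] err=0 & 0x3 = 0x0; word=0x0000
[2+:1] len=1 & 0x1 = 0x1; word=0x0004
[3+:1] type=1 & 0x1 = 0x1; word=0x000c
[4+:2] chan=2 & 0x3 = 0x2; word=0x002c
[6+:4] flags=1 & 0xf = 0x1; word=0x006c
[10+:6] lvl=-1 & 0x3f = 0x3f; word=0xfc6c
word = 0xfc6c → little-endian bytes:
  [0]=0x6c  [1]=0xfc

6c fc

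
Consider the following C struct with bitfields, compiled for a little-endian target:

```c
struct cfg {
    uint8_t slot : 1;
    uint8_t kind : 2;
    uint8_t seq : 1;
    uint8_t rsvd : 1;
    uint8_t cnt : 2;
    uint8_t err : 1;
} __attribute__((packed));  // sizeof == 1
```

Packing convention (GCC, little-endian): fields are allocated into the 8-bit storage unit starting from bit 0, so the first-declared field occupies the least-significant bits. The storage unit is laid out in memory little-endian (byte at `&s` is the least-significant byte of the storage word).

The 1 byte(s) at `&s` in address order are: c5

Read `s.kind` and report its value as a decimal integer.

2

[0]=0xc5 (little-endian) → word 0xc5
slot [0+:1] = (word>>0) & 0x1 = 1
kind [1+:2] = (word>>1) & 0x3 = 2  ←
seq [3+:1] = (word>>3) & 0x1 = 0
rsvd [4+:1] = (word>>4) & 0x1 = 0
cnt [5+:2] = (word>>5) & 0x3 = 2
err [7+:1] = (word>>7) & 0x1 = 1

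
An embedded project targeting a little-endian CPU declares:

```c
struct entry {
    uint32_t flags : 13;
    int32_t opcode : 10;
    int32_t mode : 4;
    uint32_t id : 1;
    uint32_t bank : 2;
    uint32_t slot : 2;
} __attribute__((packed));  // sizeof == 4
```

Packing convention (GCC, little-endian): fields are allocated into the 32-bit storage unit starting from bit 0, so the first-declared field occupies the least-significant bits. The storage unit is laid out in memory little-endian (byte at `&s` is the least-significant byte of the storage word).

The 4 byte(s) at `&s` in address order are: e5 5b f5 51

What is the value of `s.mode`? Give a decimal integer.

[0]=0xe5 [1]=0x5b [2]=0xf5 [3]=0x51 (little-endian) → word 0x51f55be5
flags [0+:13] = (word>>0) & 0x1fff = 7141
opcode [13+:10] = (word>>13) & 0x3ff = 938
mode [23+:4] = (word>>23) & 0xf = 3  ←
id [27+:1] = (word>>27) & 0x1 = 0
bank [28+:2] = (word>>28) & 0x3 = 1
slot [30+:2] = (word>>30) & 0x3 = 1
mode signed 4b, MSB=0: value = 3

3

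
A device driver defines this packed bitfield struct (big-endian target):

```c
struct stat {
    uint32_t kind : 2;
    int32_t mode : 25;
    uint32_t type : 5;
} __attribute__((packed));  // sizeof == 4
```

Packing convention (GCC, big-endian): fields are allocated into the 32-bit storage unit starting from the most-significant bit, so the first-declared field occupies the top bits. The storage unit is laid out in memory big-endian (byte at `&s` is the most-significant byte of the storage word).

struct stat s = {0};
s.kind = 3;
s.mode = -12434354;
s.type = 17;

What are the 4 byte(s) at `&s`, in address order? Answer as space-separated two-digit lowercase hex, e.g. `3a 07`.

kind (2b) val=3 bits=0x3 at bit 30: 0xc0000000
mode (25b) val=-12434354 bits=0x142444e at bit 5: 0xe84889c0
type (5b) val=17 bits=0x11 at bit 0: 0xe84889d1
word = 0xe84889d1 → big-endian bytes:
  [0]=0xe8  [1]=0x48  [2]=0x89  [3]=0xd1

e8 48 89 d1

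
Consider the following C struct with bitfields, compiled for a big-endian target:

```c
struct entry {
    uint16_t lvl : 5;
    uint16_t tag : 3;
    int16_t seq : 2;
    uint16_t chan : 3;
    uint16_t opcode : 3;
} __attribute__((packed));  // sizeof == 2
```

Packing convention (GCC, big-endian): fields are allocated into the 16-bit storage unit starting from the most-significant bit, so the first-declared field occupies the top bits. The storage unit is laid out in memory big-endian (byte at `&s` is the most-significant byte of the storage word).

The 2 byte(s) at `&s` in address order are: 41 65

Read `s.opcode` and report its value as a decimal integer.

5

[0]=0x41 [1]=0x65 (big-endian) → word 0x4165
lvl [11+:5] = (word>>11) & 0x1f = 8
tag [8+:3] = (word>>8) & 0x7 = 1
seq [6+:2] = (word>>6) & 0x3 = 1
chan [3+:3] = (word>>3) & 0x7 = 4
opcode [0+:3] = (word>>0) & 0x7 = 5  ←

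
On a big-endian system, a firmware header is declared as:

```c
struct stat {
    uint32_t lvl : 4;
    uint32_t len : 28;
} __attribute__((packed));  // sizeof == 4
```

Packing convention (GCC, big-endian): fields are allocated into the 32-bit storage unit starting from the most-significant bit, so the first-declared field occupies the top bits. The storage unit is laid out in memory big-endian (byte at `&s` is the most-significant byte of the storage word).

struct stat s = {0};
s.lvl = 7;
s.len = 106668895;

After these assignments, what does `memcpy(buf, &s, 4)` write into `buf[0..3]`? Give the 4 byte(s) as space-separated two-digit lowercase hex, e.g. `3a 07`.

76 5b a3 5f

lvl (4b) val=7 bits=0x7 at bit 28: 0x70000000
len (28b) val=106668895 bits=0x65ba35f at bit 0: 0x765ba35f
word = 0x765ba35f → big-endian bytes:
  [0]=0x76  [1]=0x5b  [2]=0xa3  [3]=0x5f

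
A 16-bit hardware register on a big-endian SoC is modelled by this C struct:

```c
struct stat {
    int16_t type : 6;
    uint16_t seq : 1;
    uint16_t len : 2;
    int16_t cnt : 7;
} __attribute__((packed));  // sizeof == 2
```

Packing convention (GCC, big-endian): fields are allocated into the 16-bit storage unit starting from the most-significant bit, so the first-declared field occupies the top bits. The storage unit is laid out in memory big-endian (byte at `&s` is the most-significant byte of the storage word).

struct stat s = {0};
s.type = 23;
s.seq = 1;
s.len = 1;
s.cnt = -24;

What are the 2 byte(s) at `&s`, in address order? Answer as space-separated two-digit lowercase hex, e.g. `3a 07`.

5e e8

type (6b) val=23 bits=0x17 at bit 10: 0x5c00
seq (1b) val=1 bits=0x1 at bit 9: 0x5e00
len (2b) val=1 bits=0x1 at bit 7: 0x5e80
cnt (7b) val=-24 bits=0x68 at bit 0: 0x5ee8
word = 0x5ee8 → big-endian bytes:
  [0]=0x5e  [1]=0xe8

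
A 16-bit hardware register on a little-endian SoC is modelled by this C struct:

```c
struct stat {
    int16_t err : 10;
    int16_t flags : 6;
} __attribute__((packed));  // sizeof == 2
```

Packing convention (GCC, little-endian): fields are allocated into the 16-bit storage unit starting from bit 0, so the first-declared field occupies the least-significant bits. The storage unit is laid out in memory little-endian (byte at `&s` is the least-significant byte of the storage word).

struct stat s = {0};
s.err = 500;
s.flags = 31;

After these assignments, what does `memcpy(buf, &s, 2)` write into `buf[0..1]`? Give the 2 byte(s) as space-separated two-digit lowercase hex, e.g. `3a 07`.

err (10b) val=500 bits=0x1f4 at bit 0: 0x01f4
flags (6b) val=31 bits=0x1f at bit 10: 0x7df4
word = 0x7df4 → little-endian bytes:
  [0]=0xf4  [1]=0x7d

f4 7d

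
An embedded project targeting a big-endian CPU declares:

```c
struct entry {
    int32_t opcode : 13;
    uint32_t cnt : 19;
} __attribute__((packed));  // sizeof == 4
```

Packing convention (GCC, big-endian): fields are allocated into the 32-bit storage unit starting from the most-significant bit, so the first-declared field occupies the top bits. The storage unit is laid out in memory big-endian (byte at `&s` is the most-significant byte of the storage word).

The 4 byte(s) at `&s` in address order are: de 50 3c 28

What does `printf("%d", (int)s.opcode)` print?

-1078

[0]=0xde [1]=0x50 [2]=0x3c [3]=0x28 (big-endian) → word 0xde503c28
opcode [19+:13] = (word>>19) & 0x1fff = 7114  ←
cnt [0+:19] = (word>>0) & 0x7ffff = 15400
opcode signed 13b, MSB=1: 7114 - 8192 = -1078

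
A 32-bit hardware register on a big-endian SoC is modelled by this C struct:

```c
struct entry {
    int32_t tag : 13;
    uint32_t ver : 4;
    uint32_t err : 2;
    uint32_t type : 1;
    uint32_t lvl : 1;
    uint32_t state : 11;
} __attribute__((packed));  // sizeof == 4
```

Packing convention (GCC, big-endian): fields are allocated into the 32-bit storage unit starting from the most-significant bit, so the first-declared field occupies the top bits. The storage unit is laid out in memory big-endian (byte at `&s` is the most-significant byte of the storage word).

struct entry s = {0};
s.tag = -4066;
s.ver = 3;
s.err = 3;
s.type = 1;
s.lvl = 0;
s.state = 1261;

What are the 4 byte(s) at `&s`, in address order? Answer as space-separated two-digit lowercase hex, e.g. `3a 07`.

tag:13 = -4066 → 0x101e << 19 → word 0x80f00000
ver:4 = 3 → 0x3 << 15 → word 0x80f18000
err:2 = 3 → 0x3 << 13 → word 0x80f1e000
type:1 = 1 → 0x1 << 12 → word 0x80f1f000
lvl:1 = 0 → 0x0 << 11 → word 0x80f1f000
state:11 = 1261 → 0x4ed << 0 → word 0x80f1f4ed
word = 0x80f1f4ed → big-endian bytes:
  [0]=0x80  [1]=0xf1  [2]=0xf4  [3]=0xed

80 f1 f4 ed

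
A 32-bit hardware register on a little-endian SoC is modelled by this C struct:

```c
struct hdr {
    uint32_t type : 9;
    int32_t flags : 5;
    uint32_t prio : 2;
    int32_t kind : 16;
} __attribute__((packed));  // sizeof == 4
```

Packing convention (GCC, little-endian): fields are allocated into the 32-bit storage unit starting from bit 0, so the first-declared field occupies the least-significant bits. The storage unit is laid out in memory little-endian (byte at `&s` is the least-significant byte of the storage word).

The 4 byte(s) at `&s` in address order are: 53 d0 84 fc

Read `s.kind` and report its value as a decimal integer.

[0]=0x53 [1]=0xd0 [2]=0x84 [3]=0xfc (little-endian) → word 0xfc84d053
type:9 @ bit 0 → (0xfc84d053>>0)&0x1ff = 0x53
flags:5 @ bit 9 → (0xfc84d053>>9)&0x1f = 0x8
prio:2 @ bit 14 → (0xfc84d053>>14)&0x3 = 0x3
kind:16 @ bit 16 → (0xfc84d053>>16)&0xffff = 0xfc84  ←
kind signed 16b, MSB=1: 64644 - 65536 = -892

-892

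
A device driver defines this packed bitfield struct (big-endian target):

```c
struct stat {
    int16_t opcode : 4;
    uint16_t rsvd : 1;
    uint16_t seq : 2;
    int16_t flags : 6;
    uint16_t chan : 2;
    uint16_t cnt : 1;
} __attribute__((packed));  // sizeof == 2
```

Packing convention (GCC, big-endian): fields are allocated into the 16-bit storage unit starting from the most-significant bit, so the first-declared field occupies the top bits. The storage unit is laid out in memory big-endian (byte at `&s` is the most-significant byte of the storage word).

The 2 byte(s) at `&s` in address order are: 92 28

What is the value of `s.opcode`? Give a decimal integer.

-7

[0]=0x92 [1]=0x28 (big-endian) → word 0x9228
opcode [12+:4] = (word>>12) & 0xf = 9  ←
rsvd [11+:1] = (word>>11) & 0x1 = 0
seq [9+:2] = (word>>9) & 0x3 = 1
flags [3+:6] = (word>>3) & 0x3f = 5
chan [1+:2] = (word>>1) & 0x3 = 0
cnt [0+:1] = (word>>0) & 0x1 = 0
opcode signed 4b, MSB=1: 9 - 16 = -7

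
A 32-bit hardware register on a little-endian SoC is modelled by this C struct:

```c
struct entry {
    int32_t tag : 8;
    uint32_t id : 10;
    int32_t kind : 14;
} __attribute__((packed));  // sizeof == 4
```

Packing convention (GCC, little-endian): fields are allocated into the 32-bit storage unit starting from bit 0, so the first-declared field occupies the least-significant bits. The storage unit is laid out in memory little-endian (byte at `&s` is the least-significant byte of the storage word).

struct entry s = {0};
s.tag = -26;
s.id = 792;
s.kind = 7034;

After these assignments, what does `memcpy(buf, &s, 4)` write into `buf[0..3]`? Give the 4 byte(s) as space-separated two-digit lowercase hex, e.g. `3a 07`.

e6 18 eb 6d

[0+:8] tag=-26 & 0xff = 0xe6; word=0x000000e6
[8+:10] id=792 & 0x3ff = 0x318; word=0x000318e6
[18+:14] kind=7034 & 0x3fff = 0x1b7a; word=0x6deb18e6
word = 0x6deb18e6 → little-endian bytes:
  [0]=0xe6  [1]=0x18  [2]=0xeb  [3]=0x6d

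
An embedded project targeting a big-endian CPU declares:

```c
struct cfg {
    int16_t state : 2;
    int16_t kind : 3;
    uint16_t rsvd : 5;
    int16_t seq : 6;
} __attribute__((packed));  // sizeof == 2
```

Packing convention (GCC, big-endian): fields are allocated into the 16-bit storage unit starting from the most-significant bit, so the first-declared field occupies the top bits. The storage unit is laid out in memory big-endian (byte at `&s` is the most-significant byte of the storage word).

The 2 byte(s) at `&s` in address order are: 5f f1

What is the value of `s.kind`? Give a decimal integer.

3

[0]=0x5f [1]=0xf1 (big-endian) → word 0x5ff1
state:2 @ bit 14 → (0x5ff1>>14)&0x3 = 0x1
kind:3 @ bit 11 → (0x5ff1>>11)&0x7 = 0x3  ←
rsvd:5 @ bit 6 → (0x5ff1>>6)&0x1f = 0x1f
seq:6 @ bit 0 → (0x5ff1>>0)&0x3f = 0x31
kind signed 3b, MSB=0: value = 3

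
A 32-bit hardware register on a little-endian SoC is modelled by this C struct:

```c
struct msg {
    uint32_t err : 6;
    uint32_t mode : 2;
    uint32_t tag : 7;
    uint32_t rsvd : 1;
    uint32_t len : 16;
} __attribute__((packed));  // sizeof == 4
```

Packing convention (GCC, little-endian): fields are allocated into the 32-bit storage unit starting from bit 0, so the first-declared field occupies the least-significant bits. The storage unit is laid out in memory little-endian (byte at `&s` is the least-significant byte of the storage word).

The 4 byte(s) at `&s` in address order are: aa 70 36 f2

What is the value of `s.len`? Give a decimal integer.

62006

[0]=0xaa [1]=0x70 [2]=0x36 [3]=0xf2 (little-endian) → word 0xf23670aa
err:6 @ bit 0 → (0xf23670aa>>0)&0x3f = 0x2a
mode:2 @ bit 6 → (0xf23670aa>>6)&0x3 = 0x2
tag:7 @ bit 8 → (0xf23670aa>>8)&0x7f = 0x70
rsvd:1 @ bit 15 → (0xf23670aa>>15)&0x1 = 0x0
len:16 @ bit 16 → (0xf23670aa>>16)&0xffff = 0xf236  ←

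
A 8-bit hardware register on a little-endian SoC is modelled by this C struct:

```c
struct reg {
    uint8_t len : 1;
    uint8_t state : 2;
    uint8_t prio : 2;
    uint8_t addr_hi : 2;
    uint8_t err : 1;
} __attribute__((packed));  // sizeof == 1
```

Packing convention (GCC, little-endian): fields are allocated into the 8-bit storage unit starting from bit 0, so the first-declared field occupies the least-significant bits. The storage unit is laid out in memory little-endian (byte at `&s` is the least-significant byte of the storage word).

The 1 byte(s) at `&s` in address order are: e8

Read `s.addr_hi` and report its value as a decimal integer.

3

[0]=0xe8 (little-endian) → word 0xe8
len:1 @ bit 0 → (0xe8>>0)&0x1 = 0x0
state:2 @ bit 1 → (0xe8>>1)&0x3 = 0x0
prio:2 @ bit 3 → (0xe8>>3)&0x3 = 0x1
addr_hi:2 @ bit 5 → (0xe8>>5)&0x3 = 0x3  ←
err:1 @ bit 7 → (0xe8>>7)&0x1 = 0x1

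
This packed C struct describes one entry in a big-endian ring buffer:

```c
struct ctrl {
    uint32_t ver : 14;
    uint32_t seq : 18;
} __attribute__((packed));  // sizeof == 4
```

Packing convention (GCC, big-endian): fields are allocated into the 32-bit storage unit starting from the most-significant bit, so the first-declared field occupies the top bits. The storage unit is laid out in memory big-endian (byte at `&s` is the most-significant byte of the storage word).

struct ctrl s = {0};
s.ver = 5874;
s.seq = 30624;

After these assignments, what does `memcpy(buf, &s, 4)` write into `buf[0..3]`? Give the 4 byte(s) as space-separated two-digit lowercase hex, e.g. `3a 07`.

5b c8 77 a0

ver (14b) val=5874 bits=0x16f2 at bit 18: 0x5bc80000
seq (18b) val=30624 bits=0x77a0 at bit 0: 0x5bc877a0
word = 0x5bc877a0 → big-endian bytes:
  [0]=0x5b  [1]=0xc8  [2]=0x77  [3]=0xa0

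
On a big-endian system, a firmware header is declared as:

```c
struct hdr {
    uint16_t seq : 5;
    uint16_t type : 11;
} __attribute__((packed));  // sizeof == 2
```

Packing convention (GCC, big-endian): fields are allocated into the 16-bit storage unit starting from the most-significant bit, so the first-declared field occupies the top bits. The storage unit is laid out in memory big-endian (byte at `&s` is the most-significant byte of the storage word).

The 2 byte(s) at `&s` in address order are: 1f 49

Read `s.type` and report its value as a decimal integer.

1865

[0]=0x1f [1]=0x49 (big-endian) → word 0x1f49
seq:5 @ bit 11 → (0x1f49>>11)&0x1f = 0x3
type:11 @ bit 0 → (0x1f49>>0)&0x7ff = 0x749  ←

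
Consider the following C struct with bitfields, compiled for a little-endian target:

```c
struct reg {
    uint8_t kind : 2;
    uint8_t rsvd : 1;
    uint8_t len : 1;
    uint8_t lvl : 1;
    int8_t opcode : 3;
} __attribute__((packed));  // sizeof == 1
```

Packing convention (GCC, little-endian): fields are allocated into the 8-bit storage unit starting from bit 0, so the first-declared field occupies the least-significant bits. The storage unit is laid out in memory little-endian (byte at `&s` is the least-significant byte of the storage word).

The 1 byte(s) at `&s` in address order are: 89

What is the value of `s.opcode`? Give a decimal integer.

[0]=0x89 (little-endian) → word 0x89
kind:2 @ bit 0 → (0x89>>0)&0x3 = 0x1
rsvd:1 @ bit 2 → (0x89>>2)&0x1 = 0x0
len:1 @ bit 3 → (0x89>>3)&0x1 = 0x1
lvl:1 @ bit 4 → (0x89>>4)&0x1 = 0x0
opcode:3 @ bit 5 → (0x89>>5)&0x7 = 0x4  ←
opcode signed 3b, MSB=1: 4 - 8 = -4

-4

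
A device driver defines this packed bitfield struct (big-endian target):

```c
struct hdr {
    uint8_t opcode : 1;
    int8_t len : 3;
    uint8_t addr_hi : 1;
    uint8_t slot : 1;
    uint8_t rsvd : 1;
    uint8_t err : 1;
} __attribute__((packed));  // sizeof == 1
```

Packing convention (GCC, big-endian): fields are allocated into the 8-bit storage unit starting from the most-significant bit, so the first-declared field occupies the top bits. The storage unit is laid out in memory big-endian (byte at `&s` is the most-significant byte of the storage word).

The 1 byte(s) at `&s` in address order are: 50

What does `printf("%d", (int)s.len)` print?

-3

[0]=0x50 (big-endian) → word 0x50
opcode:1 @ bit 7 → (0x50>>7)&0x1 = 0x0
len:3 @ bit 4 → (0x50>>4)&0x7 = 0x5  ←
addr_hi:1 @ bit 3 → (0x50>>3)&0x1 = 0x0
slot:1 @ bit 2 → (0x50>>2)&0x1 = 0x0
rsvd:1 @ bit 1 → (0x50>>1)&0x1 = 0x0
err:1 @ bit 0 → (0x50>>0)&0x1 = 0x0
len signed 3b, MSB=1: 5 - 8 = -3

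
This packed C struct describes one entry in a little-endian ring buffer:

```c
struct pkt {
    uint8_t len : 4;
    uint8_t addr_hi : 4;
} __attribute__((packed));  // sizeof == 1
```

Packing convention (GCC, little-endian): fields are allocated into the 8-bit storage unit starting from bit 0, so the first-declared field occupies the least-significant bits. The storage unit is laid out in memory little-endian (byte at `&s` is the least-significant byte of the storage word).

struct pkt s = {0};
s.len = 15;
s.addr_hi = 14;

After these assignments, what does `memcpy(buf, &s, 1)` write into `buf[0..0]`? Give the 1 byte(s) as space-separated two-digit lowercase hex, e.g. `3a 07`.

ef

[0+:4] len=15 & 0xf = 0xf; word=0x0f
[4+:4] addr_hi=14 & 0xf = 0xe; word=0xef
word = 0xef → little-endian bytes:
  [0]=0xef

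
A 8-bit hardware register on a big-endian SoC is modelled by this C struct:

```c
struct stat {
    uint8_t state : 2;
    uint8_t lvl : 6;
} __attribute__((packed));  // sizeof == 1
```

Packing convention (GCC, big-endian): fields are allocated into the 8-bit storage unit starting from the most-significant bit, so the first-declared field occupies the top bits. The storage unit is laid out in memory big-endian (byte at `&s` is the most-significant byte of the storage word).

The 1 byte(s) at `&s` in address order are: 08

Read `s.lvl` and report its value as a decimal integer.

8

[0]=0x08 (big-endian) → word 0x08
state [6+:2] = (word>>6) & 0x3 = 0
lvl [0+:6] = (word>>0) & 0x3f = 8  ←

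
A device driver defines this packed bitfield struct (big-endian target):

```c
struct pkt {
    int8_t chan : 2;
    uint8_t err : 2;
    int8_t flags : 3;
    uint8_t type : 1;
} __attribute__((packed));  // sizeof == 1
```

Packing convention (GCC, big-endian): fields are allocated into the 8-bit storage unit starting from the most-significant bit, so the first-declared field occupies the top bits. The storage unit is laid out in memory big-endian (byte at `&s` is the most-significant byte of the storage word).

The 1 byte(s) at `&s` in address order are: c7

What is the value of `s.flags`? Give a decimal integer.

3

[0]=0xc7 (big-endian) → word 0xc7
chan:2 @ bit 6 → (0xc7>>6)&0x3 = 0x3
err:2 @ bit 4 → (0xc7>>4)&0x3 = 0x0
flags:3 @ bit 1 → (0xc7>>1)&0x7 = 0x3  ←
type:1 @ bit 0 → (0xc7>>0)&0x1 = 0x1
flags signed 3b, MSB=0: value = 3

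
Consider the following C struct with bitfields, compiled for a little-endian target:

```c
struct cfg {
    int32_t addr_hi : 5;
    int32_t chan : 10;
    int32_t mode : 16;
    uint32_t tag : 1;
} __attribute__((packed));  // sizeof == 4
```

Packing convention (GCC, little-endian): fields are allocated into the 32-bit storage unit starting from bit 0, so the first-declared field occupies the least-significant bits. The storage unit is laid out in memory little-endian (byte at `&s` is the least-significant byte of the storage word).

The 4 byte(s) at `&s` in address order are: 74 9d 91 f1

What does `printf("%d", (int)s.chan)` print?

[0]=0x74 [1]=0x9d [2]=0x91 [3]=0xf1 (little-endian) → word 0xf1919d74
addr_hi [0+:5] = (word>>0) & 0x1f = 20
chan [5+:10] = (word>>5) & 0x3ff = 235  ←
mode [15+:16] = (word>>15) & 0xffff = 58147
tag [31+:1] = (word>>31) & 0x1 = 1
chan signed 10b, MSB=0: value = 235

235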